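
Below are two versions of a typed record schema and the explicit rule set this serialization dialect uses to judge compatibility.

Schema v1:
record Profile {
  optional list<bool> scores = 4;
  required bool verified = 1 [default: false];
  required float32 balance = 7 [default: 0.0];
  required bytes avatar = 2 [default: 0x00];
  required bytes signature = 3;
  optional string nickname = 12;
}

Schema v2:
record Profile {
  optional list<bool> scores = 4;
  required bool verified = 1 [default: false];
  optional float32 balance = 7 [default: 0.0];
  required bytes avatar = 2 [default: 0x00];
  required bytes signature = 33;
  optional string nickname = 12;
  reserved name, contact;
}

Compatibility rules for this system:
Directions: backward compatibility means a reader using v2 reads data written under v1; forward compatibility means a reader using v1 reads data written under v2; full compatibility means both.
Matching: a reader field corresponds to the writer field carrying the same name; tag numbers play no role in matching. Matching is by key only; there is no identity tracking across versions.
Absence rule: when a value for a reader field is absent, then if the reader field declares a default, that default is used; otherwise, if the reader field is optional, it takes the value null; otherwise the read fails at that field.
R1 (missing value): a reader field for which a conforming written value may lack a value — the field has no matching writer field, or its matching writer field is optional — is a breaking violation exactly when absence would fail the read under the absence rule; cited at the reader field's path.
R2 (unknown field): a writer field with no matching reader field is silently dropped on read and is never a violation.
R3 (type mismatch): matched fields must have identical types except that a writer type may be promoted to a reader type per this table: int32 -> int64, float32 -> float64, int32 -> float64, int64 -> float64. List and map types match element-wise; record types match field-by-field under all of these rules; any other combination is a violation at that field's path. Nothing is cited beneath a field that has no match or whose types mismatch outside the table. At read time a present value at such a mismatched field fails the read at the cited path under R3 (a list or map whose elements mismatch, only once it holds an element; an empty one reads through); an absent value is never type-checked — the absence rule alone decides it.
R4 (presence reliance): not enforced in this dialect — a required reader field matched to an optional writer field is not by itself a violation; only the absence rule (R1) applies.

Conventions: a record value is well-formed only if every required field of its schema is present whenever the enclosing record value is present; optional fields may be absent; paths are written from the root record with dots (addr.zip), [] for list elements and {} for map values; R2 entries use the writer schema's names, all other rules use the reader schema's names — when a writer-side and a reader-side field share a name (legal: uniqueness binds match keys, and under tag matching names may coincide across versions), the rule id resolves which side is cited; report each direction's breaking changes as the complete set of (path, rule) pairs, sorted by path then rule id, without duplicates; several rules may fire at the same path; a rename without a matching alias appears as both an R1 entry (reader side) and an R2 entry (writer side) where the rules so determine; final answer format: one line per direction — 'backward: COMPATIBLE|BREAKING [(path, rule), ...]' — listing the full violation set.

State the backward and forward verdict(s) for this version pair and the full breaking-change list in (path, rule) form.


arrows below run writer -> reader for Profile
backward on Profile — v2 reading data written by v1:
  list<bool> -> list<bool>, writer optional: scores aligns to scores
  bool -> bool, writer required: verified aligns to verified
  float32 -> float32, writer required: balance aligns to balance
  bytes -> bytes, writer required: avatar aligns to avatar
  bytes -> bytes, writer required: signature aligns to signature
  string -> string, writer optional: nickname aligns to nickname
  => no violations; backward on Profile: COMPATIBLE
forward on Profile — v1 reading data written by v2:
  list<bool> -> list<bool>, writer optional: scores aligns to scores
  bool -> bool, writer required: verified aligns to verified
  float32 -> float32, writer optional: balance aligns to balance
  bytes -> bytes, writer required: avatar aligns to avatar
  bytes -> bytes, writer required: signature aligns to signature
  string -> string, writer optional: nickname aligns to nickname
  => no violations; forward on Profile: COMPATIBLE

backward: COMPATIBLE []; forward: COMPATIBLE []


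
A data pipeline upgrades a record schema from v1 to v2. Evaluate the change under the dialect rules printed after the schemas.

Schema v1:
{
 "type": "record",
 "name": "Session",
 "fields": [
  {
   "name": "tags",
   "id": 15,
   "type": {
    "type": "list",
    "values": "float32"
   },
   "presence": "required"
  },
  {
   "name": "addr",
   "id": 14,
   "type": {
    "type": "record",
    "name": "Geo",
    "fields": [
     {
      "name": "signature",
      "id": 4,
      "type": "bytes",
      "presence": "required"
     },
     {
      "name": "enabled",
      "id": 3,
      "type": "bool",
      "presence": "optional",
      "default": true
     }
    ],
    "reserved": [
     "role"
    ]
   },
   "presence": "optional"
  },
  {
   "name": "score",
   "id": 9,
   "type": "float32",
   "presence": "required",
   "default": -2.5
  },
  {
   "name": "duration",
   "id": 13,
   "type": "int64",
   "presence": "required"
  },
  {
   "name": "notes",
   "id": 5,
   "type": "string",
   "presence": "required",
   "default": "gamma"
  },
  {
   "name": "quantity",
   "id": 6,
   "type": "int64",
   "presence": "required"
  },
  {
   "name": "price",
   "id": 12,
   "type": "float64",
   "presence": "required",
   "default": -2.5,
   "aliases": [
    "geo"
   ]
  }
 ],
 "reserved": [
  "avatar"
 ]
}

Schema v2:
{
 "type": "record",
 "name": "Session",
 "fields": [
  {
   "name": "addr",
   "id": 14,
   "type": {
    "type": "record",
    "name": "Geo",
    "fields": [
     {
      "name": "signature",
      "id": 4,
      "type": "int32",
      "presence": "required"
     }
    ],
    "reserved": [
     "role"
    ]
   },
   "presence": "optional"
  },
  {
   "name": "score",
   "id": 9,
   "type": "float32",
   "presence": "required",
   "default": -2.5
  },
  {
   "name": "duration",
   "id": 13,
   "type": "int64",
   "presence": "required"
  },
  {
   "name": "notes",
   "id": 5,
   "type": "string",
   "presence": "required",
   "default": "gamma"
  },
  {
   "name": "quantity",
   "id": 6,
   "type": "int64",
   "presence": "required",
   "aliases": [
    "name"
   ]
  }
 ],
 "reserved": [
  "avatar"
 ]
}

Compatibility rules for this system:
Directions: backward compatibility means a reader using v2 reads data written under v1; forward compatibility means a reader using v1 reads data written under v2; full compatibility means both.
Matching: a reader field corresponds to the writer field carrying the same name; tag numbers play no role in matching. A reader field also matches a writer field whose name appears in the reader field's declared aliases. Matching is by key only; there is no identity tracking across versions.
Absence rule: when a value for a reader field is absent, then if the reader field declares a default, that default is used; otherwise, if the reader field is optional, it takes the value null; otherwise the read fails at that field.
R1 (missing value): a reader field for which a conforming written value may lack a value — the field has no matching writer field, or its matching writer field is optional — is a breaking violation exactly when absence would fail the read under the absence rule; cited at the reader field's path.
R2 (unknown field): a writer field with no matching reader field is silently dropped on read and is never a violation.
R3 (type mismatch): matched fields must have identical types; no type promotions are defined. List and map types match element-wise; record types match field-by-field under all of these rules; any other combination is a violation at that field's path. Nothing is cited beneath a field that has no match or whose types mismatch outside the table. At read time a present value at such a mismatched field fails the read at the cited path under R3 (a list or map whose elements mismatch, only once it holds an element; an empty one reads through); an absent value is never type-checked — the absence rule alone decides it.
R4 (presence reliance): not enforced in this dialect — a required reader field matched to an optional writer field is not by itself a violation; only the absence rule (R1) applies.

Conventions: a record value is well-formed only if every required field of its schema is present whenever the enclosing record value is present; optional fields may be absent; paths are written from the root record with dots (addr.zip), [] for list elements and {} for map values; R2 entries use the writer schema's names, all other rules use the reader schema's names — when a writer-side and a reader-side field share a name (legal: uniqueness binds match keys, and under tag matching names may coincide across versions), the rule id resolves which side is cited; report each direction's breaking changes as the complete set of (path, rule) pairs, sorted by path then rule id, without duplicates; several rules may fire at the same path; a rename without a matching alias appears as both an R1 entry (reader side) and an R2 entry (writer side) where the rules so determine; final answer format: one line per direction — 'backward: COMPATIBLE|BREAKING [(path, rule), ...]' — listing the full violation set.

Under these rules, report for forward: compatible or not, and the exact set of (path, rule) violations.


arrows below run writer -> reader for Session
forward for Session (reader v1, writer v2):
  tags: no writer match
  addr: paired with writer addr (Geo -> Geo; writer optional)
  score: paired with writer score (float32 -> float32; writer required)
  duration: paired with writer duration (int64 -> int64; writer required)
  notes: paired with writer notes (string -> string; writer required)
  quantity: paired with writer quantity (int64 -> int64; writer required)
  price: no writer match
  addr.signature: paired with writer addr.signature (int32 -> bytes; writer required)
  addr.enabled: no writer match
  breaking: (addr.signature, R3)
  breaking: (tags, R1)
  => 2 violation(s): forward is BREAKING for Session
the rest of the Session diff is inert for this question:
  removed field price from record Session -> inert for the asked Session verdict: nothing fires
  removed field enabled from record Geo -> inert for the asked Session verdict: nothing fires

forward: BREAKING [(addr.signature, R3), (tags, R1)]


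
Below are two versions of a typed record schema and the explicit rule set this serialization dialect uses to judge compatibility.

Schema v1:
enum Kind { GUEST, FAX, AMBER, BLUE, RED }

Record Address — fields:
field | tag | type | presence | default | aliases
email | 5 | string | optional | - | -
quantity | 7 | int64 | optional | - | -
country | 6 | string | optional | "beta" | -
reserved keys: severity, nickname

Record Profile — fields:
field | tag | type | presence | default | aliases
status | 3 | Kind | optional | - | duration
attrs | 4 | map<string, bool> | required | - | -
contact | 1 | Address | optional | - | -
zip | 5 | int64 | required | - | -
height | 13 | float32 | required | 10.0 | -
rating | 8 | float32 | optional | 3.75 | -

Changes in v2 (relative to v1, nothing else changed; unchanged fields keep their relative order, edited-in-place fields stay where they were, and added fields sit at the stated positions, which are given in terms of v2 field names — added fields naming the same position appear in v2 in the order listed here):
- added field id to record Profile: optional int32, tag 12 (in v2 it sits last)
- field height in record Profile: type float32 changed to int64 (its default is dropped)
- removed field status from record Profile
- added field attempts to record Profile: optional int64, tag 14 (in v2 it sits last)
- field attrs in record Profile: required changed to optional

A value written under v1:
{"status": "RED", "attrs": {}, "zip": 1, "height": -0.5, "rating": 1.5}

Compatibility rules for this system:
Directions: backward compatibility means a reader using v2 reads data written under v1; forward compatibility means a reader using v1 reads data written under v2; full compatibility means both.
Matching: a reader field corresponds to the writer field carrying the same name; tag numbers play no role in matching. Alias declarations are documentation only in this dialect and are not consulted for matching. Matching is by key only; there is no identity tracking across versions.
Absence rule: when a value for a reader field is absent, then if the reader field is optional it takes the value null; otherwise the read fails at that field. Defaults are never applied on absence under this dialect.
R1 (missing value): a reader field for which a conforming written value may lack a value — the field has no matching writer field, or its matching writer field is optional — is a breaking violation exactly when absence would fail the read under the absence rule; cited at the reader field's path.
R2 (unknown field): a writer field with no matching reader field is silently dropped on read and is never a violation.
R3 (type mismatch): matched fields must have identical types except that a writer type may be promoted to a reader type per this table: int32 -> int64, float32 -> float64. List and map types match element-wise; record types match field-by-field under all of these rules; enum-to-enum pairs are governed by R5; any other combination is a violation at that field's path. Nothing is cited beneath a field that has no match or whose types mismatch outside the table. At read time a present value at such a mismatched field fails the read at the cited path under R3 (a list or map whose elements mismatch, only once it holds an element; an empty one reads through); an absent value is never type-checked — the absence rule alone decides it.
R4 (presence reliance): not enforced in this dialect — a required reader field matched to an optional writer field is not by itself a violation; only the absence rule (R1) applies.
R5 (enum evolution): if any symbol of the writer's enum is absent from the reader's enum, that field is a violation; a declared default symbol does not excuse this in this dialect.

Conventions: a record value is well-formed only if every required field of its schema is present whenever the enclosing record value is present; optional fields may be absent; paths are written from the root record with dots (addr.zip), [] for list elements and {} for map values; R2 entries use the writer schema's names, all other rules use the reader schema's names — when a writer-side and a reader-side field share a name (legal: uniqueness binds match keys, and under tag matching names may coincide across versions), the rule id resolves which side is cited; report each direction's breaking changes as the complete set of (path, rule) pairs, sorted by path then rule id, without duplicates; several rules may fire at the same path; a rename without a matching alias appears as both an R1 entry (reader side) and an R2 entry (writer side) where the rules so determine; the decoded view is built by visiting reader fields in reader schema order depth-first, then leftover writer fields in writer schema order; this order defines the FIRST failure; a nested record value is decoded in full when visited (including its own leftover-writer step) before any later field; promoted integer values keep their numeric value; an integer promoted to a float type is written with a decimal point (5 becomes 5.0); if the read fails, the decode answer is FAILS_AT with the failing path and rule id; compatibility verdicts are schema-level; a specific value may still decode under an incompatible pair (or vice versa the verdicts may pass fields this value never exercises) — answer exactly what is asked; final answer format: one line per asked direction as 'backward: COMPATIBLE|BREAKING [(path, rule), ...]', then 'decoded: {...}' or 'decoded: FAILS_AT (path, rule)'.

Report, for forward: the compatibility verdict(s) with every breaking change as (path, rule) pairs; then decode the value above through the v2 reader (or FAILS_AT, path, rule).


each type pair in Profile: writer, then reader
checking forward for Profile: reader v1 against writer v2:
  no writer field matches reader status
  writer optional, map<string, bool> -> map<string, bool>: reader attrs maps from writer attrs
  writer optional, Address -> Address: reader contact maps from writer contact
  writer required, int64 -> int64: reader zip maps from writer zip
  writer required, int64 -> float32: reader height maps from writer height
  writer optional, float32 -> float32: reader rating maps from writer rating
  leftover writer field: id
  leftover writer field: attempts
  writer optional, string -> string: reader contact.email maps from writer contact.email
  writer optional, int64 -> int64: reader contact.quantity maps from writer contact.quantity
  writer optional, string -> string: reader contact.country maps from writer contact.country
  rule R1 violated at attrs
  rule R3 violated at height
  => 2 violation(s): forward is BREAKING for Profile
migrating the Profile value to v2:
  attrs := {}
  contact := null (absent, optional -> null)
  zip := 1
  read fails at height under R3
  => FAILS_AT (height, R3)
ruling out the remaining Profile differences:
  added field id to record Profile: optional int32, tag 12 (in v2 it sits last) -> no rule fires on it in Profile's dialect; the asked verdict holds
  removed field status from record Profile -> no rule fires on it in Profile's dialect; the asked verdict holds
  added field attempts to record Profile: optional int64, tag 14 (in v2 it sits last) -> no rule fires on it in Profile's dialect; the asked verdict holds

forward: BREAKING [(attrs, R1), (height, R3)]; decoded: FAILS_AT (height, R3)


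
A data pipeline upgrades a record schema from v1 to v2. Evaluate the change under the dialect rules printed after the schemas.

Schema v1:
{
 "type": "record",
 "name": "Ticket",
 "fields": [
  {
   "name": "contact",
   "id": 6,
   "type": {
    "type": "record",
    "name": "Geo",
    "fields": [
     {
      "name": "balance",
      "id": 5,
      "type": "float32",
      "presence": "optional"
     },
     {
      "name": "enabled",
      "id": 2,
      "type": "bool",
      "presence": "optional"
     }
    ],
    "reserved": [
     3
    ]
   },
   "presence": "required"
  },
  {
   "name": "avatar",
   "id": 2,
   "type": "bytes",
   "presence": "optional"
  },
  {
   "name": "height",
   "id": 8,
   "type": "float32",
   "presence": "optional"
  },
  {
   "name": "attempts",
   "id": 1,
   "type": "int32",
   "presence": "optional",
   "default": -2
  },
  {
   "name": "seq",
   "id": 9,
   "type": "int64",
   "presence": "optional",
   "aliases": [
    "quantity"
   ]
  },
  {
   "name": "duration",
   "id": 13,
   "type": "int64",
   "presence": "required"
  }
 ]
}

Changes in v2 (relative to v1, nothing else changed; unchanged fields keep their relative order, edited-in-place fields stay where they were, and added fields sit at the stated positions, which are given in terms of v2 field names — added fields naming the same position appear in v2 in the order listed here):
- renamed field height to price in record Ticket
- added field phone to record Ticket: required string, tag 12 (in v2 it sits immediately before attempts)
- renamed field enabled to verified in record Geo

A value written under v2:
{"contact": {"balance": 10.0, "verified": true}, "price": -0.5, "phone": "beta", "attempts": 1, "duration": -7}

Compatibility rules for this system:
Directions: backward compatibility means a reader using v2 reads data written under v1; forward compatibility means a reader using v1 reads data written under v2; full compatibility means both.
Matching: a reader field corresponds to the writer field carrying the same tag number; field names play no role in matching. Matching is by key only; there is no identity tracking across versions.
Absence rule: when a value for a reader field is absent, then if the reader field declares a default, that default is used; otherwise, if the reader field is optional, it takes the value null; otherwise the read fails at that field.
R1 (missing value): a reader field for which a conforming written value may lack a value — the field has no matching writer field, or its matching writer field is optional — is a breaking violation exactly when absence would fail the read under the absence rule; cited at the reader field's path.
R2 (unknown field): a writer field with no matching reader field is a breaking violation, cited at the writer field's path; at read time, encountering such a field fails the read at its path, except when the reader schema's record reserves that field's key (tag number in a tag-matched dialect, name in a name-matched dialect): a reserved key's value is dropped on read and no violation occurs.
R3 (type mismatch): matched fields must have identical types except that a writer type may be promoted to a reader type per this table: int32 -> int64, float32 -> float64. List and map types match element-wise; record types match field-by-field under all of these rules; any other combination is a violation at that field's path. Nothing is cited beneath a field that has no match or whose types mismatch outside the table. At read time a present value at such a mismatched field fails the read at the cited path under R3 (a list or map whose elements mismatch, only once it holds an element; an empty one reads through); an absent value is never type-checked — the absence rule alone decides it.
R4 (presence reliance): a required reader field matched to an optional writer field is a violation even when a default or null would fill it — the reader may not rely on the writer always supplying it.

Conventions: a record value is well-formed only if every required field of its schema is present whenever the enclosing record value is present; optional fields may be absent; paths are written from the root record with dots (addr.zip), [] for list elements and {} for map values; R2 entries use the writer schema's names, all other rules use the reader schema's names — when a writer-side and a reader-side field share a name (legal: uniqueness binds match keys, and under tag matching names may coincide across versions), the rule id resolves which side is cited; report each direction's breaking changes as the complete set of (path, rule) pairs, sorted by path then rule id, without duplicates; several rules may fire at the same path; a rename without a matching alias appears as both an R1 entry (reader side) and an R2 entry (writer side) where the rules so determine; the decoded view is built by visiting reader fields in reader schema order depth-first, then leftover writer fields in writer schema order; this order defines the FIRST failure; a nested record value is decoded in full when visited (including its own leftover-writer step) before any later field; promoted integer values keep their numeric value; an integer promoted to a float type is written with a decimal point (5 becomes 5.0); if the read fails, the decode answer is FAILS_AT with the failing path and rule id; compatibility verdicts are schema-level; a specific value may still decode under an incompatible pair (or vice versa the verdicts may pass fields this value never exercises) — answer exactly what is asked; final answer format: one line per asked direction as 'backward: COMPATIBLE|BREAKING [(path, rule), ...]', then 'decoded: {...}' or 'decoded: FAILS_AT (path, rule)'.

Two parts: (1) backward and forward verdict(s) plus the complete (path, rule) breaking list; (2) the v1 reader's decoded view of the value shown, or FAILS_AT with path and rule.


backward: BREAKING [(phone, R1)]; forward: BREAKING [(phone, R2)]; decoded: FAILS_AT (phone, R2)

the writer's type comes first in each Ticket pair
backward for Ticket (reader v2, writer v1):
  writer required, Geo -> Geo: reader contact maps from writer contact
  writer optional, bytes -> bytes: reader avatar maps from writer avatar
  writer optional, float32 -> float32: reader price maps from writer height
  phone: no writer match
  writer optional, int32 -> int32: reader attempts maps from writer attempts
  writer optional, int64 -> int64: reader seq maps from writer seq
  writer required, int64 -> int64: reader duration maps from writer duration
  writer optional, float32 -> float32: reader contact.balance maps from writer contact.balance
  writer optional, bool -> bool: reader contact.verified maps from writer contact.enabled
  violation R1 at phone
  => backward: BREAKING (1)
forward for Ticket (reader v1, writer v2):
  writer required, Geo -> Geo: reader contact maps from writer contact
  writer optional, bytes -> bytes: reader avatar maps from writer avatar
  writer optional, float32 -> float32: reader height maps from writer price
  writer optional, int32 -> int32: reader attempts maps from writer attempts
  writer optional, int64 -> int64: reader seq maps from writer seq
  writer required, int64 -> int64: reader duration maps from writer duration
  leftover writer field: phone
  writer optional, float32 -> float32: reader contact.balance maps from writer contact.balance
  writer optional, bool -> bool: reader contact.enabled maps from writer contact.verified
  violation R2 at phone
  => forward: BREAKING (1)
decode walk for Ticket under reader schema v1:
  contact.balance := 10.0
  contact.enabled := true (from writer verified)
  avatar := null (not supplied -> null)
  height := -0.5 (from writer price)
  attempts := 1
  seq := null (not supplied -> null)
  duration := -7
  read fails at phone under R2 (unknown field)
  => FAILS_AT (phone, R2)


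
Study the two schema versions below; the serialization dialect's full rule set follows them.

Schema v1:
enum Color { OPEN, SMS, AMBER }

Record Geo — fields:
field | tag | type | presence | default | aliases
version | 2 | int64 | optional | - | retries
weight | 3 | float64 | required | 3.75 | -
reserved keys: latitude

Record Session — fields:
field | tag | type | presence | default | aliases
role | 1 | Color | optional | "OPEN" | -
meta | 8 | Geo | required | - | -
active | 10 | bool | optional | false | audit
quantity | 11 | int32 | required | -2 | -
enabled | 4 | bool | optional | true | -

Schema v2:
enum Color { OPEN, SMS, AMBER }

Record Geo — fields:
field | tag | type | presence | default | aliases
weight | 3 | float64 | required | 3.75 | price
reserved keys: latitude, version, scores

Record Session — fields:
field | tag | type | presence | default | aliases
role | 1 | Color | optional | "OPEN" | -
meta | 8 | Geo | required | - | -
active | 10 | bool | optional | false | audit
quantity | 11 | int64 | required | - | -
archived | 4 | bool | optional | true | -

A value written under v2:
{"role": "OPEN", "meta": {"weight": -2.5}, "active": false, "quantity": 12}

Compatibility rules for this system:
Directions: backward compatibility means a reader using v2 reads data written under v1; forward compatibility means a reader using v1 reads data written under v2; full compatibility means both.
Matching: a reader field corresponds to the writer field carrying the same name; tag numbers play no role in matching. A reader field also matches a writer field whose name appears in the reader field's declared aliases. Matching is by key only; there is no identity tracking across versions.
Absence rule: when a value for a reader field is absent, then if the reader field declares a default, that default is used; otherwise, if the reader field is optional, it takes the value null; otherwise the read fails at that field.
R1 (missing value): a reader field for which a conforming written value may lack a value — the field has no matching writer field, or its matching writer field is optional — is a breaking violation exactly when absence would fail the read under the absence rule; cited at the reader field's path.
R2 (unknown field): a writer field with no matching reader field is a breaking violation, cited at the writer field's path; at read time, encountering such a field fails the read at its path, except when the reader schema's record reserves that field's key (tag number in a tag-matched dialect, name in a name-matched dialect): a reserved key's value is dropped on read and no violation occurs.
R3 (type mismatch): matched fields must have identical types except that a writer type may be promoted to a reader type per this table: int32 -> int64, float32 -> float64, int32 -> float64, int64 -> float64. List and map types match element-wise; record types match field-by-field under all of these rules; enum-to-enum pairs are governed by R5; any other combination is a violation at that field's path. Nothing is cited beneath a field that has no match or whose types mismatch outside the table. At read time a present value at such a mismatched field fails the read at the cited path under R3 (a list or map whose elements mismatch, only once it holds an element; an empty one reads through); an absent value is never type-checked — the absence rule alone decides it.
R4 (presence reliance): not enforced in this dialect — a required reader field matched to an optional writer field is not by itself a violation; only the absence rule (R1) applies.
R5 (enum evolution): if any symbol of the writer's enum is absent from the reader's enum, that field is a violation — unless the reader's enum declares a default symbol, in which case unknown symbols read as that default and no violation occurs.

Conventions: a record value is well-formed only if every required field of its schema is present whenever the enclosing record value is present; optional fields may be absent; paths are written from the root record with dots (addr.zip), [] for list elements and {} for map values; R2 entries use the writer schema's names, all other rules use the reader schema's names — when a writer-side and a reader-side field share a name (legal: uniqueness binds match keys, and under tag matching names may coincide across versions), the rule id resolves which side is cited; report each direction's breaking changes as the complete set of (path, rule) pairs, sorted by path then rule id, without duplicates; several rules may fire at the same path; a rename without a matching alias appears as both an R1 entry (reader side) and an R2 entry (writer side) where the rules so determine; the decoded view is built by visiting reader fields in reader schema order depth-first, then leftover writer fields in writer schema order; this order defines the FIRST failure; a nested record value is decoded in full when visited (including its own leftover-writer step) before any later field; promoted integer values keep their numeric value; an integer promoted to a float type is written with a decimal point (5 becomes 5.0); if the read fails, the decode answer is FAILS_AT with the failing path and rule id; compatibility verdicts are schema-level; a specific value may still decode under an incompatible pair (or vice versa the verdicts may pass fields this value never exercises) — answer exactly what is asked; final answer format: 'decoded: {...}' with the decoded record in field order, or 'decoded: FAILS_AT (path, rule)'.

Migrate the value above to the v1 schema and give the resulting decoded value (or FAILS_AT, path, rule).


decoded: FAILS_AT (quantity, R3)

in Session below, arrows point writer -> reader
decoding the Session value with the v1 reader:
  role := "OPEN"
  meta.version := null (missing; optional => null)
  meta.weight := -2.5
  active := false
  read fails at quantity under R3
  => FAILS_AT (quantity, R3)
the other Session changes do not affect what is asked:
  renamed field enabled to archived in record Session -> a verdict-level change on Session — the shown value reads the same
  removed field version from record Geo (its key "version" joins the reserved list) -> inert under this dialect — no rule fires on Session and the result does not move


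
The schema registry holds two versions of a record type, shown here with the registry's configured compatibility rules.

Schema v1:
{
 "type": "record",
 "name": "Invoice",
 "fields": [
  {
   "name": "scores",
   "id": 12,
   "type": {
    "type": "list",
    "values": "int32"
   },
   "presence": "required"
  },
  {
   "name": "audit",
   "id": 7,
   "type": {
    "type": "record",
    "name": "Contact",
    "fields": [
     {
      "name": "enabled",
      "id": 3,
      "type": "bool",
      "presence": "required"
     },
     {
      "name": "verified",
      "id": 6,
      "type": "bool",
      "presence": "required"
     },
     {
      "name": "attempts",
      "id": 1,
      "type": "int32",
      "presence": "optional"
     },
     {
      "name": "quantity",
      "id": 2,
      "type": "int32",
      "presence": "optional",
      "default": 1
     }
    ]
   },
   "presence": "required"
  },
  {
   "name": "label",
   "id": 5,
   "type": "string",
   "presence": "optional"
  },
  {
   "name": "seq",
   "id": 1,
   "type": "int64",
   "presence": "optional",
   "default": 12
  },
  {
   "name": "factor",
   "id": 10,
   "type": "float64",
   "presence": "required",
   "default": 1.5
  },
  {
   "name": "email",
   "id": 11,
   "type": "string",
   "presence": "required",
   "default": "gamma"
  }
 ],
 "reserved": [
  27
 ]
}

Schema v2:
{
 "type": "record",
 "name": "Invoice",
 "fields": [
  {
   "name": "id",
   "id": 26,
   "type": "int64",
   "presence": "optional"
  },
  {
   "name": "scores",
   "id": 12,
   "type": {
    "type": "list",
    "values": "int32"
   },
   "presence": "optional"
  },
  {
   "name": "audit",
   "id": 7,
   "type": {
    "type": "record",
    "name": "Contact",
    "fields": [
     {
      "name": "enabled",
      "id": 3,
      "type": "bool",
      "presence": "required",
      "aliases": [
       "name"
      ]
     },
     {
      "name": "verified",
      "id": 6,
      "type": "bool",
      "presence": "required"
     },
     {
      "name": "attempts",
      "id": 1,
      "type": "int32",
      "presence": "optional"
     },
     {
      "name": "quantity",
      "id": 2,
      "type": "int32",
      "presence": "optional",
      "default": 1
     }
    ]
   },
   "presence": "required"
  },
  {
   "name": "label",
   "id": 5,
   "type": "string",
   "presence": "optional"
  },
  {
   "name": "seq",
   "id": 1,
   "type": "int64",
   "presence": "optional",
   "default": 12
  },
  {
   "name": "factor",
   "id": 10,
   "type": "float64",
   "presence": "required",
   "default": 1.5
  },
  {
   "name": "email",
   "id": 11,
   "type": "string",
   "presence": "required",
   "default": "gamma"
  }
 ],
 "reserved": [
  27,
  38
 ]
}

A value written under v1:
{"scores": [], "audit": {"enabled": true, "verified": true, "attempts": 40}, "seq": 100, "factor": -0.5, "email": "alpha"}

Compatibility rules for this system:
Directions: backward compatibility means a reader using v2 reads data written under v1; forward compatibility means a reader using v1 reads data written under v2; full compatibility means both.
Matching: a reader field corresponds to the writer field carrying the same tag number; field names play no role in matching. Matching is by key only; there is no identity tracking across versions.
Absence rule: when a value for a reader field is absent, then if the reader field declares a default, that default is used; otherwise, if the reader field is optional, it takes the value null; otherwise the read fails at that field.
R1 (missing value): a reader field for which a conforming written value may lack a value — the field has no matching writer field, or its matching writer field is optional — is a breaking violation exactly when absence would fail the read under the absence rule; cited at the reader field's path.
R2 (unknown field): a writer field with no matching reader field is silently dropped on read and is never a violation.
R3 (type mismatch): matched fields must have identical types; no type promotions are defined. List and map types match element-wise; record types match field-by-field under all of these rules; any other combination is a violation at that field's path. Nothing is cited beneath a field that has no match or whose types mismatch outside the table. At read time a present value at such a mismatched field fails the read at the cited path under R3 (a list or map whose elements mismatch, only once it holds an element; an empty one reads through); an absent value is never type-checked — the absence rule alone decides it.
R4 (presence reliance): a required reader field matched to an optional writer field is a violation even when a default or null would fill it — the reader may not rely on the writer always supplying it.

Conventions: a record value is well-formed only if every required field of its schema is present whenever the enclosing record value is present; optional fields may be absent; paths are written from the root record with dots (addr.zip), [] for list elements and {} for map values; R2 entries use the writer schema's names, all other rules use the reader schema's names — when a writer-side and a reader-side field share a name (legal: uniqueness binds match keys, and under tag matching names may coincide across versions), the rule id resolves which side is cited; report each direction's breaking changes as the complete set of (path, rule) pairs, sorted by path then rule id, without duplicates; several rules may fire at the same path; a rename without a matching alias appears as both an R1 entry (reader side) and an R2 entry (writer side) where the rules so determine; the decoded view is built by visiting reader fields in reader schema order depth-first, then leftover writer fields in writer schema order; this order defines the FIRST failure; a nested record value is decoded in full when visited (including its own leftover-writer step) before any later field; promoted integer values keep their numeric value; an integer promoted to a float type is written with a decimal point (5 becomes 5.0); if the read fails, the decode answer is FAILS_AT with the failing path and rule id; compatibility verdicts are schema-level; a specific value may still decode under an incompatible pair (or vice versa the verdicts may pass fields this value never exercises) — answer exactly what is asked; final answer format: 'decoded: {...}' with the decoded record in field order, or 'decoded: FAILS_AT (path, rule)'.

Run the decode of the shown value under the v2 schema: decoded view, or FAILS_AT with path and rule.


arrows below run writer -> reader for Invoice
decode walk for Invoice under reader schema v2:
  id := null (missing; optional => null)
  scores := []
  audit.enabled := true
  audit.verified := true
  audit.attempts := 40
  audit.quantity := 1 (missing; default applied)
  label := null (missing; optional => null)
  seq := 100
  factor := -0.5
  email := "alpha"
  => decoded: {"id": null, "scores": [], "audit": {"enabled": true, "verified": true, "attempts": 40, "quantity": 1}, "label": null, "seq": 100, "factor": -0.5, "email": "alpha"}
the rest of the Invoice diff is inert for this question:
  field scores in record Invoice: required changed to optional -> changes Invoice's schema-level verdicts only — the decode of this value is the same

decoded: {"id": null, "scores": [], "audit": {"enabled": true, "verified": true, "attempts": 40, "quantity": 1}, "label": null, "seq": 100, "factor": -0.5, "email": "alpha"}


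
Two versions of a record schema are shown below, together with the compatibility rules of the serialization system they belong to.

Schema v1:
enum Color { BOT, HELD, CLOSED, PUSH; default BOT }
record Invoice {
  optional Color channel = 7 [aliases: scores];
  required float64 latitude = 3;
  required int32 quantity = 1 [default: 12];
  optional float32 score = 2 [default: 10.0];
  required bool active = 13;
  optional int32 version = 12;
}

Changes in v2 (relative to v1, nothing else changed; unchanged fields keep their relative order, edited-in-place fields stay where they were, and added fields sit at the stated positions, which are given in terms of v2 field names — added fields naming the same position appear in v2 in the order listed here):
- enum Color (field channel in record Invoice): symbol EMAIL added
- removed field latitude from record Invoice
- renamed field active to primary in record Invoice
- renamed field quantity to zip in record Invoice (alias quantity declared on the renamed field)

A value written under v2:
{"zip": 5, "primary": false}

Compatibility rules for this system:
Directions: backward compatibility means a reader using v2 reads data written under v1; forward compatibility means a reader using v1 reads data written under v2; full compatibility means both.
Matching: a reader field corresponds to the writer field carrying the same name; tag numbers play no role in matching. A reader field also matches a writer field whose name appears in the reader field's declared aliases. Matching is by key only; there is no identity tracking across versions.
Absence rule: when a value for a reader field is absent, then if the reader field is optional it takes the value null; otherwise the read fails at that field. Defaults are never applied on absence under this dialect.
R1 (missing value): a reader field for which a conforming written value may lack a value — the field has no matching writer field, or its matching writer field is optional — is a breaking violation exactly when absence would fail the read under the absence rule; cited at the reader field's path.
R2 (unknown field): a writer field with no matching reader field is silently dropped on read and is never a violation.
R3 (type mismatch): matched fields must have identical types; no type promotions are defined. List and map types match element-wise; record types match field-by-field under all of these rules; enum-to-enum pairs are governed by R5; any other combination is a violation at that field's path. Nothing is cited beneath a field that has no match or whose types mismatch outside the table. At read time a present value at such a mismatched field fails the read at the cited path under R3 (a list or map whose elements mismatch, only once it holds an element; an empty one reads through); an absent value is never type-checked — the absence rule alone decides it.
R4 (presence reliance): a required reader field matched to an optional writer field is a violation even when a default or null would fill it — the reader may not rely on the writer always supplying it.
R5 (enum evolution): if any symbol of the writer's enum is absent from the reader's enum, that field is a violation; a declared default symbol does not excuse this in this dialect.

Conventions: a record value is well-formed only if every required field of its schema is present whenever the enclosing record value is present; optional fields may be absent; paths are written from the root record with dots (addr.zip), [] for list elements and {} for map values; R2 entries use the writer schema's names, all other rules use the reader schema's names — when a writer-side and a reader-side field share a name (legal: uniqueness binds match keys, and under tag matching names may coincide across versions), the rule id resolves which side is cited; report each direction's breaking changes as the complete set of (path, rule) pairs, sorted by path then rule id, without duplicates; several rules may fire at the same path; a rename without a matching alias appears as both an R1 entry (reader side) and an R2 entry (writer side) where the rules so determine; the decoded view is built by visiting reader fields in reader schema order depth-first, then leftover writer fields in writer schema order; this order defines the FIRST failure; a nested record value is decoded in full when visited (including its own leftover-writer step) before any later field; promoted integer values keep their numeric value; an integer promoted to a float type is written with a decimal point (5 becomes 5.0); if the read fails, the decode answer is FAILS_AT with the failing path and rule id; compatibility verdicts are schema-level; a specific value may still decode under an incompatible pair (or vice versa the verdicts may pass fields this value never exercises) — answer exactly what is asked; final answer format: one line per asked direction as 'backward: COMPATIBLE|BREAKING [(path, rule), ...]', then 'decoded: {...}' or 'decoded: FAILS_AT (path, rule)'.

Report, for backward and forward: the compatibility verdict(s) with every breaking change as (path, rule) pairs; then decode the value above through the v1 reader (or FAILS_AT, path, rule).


backward: BREAKING [(primary, R1)]; forward: BREAKING [(active, R1), (channel, R5), (latitude, R1), (quantity, R1)]; decoded: FAILS_AT (latitude, R1)

each type pair in Invoice: writer, then reader
backward for Invoice (reader v2, writer v1):
  channel <- channel (Color -> Color, writer optional)
  zip <- quantity (int32 -> int32, writer required)
  score <- score (float32 -> float32, writer optional)
  primary has no writer counterpart
  version <- version (int32 -> int32, writer optional)
  writer latitude: unknown to reader
  writer active: unknown to reader
  R1 fires at primary
  => 1 violation(s): backward is BREAKING for Invoice
forward for Invoice (reader v1, writer v2):
  channel <- channel (Color -> Color, writer optional)
  latitude has no writer counterpart
  quantity has no writer counterpart
  score <- score (float32 -> float32, writer optional)
  active has no writer counterpart
  version <- version (int32 -> int32, writer optional)
  writer zip: unknown to reader
  writer primary: unknown to reader
  R1 fires at active
  R5 fires at channel
  R1 fires at latitude
  R1 fires at quantity
  => 4 violation(s): forward is BREAKING for Invoice
decode (reader v1):
  channel := null (missing; optional => null)
  read fails at latitude under R1 (no fill)
  => FAILS_AT (latitude, R1)
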